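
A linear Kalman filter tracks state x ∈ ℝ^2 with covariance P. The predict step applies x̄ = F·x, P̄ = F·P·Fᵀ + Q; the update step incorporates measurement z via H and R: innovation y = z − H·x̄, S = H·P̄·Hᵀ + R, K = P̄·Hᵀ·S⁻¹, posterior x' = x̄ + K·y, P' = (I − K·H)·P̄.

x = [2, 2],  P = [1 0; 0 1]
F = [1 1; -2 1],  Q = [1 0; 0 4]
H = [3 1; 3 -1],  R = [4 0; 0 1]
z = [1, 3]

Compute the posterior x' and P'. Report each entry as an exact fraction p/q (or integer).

x' = [460/569, -433/569]
P' = [71/569 115/569; 115/569 603/569]

x̄ = F·x = [4, -2]
P̄ = F·P·Fᵀ + Q = [3 -1; -1 9]
y = z − H·x̄ = [-9, -11]
S = H·P̄·Hᵀ + R = [34 18; 18 43]
K = P̄·Hᵀ·S⁻¹ = [82/569 98/569; 237/569 -258/569]
x' = x̄ + K·y = [460/569, -433/569]
P' = (I − K·H)·P̄ = [71/569 115/569; 115/569 603/569]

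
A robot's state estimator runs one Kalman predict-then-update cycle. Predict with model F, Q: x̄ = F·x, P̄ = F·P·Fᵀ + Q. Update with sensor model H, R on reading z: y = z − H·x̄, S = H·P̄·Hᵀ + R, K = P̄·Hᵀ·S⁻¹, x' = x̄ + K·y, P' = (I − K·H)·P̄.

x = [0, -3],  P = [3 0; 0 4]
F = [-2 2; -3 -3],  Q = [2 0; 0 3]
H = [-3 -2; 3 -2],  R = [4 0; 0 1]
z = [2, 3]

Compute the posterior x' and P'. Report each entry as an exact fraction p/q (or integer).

x̄ = F·x = [-6, 9]
P̄ = F·P·Fᵀ + Q = [30 -6; -6 66]
y = z − H·x̄ = [2, 39]
S = H·P̄·Hᵀ + R = [466 -6; -6 607]
K = P̄·Hᵀ·S⁻¹ = [-23367/141413 23532/141413; -35049/141413 -35292/141413]
x' = x̄ + K·y = [22536/141413, -173769/141413]
P' = (I − K·H)·P̄ = [19500/141413 17484/141413; 17484/141413 43872/141413]

x' = [22536/141413, -173769/141413]
P' = [19500/141413 17484/141413; 17484/141413 43872/141413]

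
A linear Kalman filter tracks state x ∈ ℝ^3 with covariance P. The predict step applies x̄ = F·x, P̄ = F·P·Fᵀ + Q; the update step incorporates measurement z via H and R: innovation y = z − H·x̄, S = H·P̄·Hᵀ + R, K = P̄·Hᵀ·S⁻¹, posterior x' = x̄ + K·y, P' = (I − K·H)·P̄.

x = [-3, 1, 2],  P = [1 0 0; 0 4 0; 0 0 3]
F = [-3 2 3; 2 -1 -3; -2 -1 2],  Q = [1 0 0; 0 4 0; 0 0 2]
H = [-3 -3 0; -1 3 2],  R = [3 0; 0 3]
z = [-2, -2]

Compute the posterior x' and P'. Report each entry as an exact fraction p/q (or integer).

x̄ = F·x = [17, -13, 9]
P̄ = F·P·Fᵀ + Q = [53 -41 16; -41 39 -18; 16 -18 22]
y = z − H·x̄ = [10, 36]
S = H·P̄·Hᵀ + R = [93 66; 66 461]
K = P̄·Hᵀ·S⁻¹ = [-2364/12839 -3672/12839; -1762/12839 3650/12839; 1494/12839 -938/12839]
x' = x̄ + K·y = [62431/12839, -53127/12839, 96723/12839]
P' = (I − K·H)·P̄ = [66595/12839 -64231/12839 124136/12839; -64231/12839 65993/12839 -125630/12839; 124136/12839 -125630/12839 249106/12839]

x' = [62431/12839, -53127/12839, 96723/12839]
P' = [66595/12839 -64231/12839 124136/12839; -64231/12839 65993/12839 -125630/12839; 124136/12839 -125630/12839 249106/12839]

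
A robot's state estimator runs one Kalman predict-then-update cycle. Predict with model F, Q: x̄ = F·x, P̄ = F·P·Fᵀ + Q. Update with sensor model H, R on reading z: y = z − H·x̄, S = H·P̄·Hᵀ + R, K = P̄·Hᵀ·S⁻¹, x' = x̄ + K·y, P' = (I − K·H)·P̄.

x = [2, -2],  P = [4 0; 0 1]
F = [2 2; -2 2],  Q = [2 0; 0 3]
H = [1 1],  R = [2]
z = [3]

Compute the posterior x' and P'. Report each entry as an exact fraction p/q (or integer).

x' = [110/23, -63/23]
P' = [406/23 -386/23; -386/23 408/23]

x̄ = F·x = [0, -8]
P̄ = F·P·Fᵀ + Q = [22 -12; -12 23]
y = z − H·x̄ = [11]
S = H·P̄·Hᵀ + R = [23]
K = P̄·Hᵀ·S⁻¹ = [10/23; 11/23]
x' = x̄ + K·y = [110/23, -63/23]
P' = (I − K·H)·P̄ = [406/23 -386/23; -386/23 408/23]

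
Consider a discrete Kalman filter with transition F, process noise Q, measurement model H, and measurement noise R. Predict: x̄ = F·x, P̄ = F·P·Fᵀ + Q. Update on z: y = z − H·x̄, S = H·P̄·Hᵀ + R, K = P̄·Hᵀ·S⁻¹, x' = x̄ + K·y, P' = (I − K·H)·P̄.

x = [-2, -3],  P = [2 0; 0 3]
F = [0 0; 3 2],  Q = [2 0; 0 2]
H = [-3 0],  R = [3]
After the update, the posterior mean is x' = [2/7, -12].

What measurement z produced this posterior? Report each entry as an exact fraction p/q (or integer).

z = [-1]

x̄ = F·x = [0, -12]
P̄ = F·P·Fᵀ + Q = [2 0; 0 32]
S = H·P̄·Hᵀ + R = [21]
K = P̄·Hᵀ·S⁻¹ = [-2/7; 0]
x' − x̄ = [2/7, 0] = K·y
y = (KᵀK)⁻¹·Kᵀ·(x' − x̄) = [-1]
z = y + H·x̄ = [-1] + [0] = [-1]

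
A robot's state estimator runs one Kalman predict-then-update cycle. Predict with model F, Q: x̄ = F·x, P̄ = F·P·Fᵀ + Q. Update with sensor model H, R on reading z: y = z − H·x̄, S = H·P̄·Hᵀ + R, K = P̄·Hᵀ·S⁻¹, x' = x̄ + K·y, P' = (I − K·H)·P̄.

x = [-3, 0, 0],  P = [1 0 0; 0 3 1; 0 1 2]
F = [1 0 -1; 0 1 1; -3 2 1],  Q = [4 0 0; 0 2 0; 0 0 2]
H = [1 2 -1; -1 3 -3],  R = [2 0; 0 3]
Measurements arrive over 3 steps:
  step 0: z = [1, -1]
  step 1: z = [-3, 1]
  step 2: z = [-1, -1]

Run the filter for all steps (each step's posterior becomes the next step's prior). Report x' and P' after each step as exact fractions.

step 0: x̄ = F·x = [-3, 0, 9]
step 0: P̄ = F·P·Fᵀ + Q = [7 -3 -7; -3 9 11; -7 11 29]
step 0: y = z − H·x̄ = [13, 23]
step 0: S = H·P̄·Hᵀ + R = [32 46; 46 130]
step 0: K = P̄·Hᵀ·S⁻¹ = [405/1022 -52/511; 47/146 -10/73; 171/1022 -215/511]
step 0: x' = x̄ + K·y = [-193/1022, 151/146, 1531/1022]
step 0: P' = (I − K·H)·P̄ = [2217/511 -357/73 -3186/511; -357/73 533/73 662/73; -3186/511 662/73 5911/511]
step 1: x̄ = F·x = [-862/511, 1294/511, 2112/511]
step 1: P̄ = F·P·Fᵀ + Q = [16544/511 -16230/511 -39572/511; -16230/511 19932/511 44330/511; -39572/511 44330/511 109450/511]
step 1: y = z − H·x̄ = [-1147/511, 2103/511]
step 1: S = H·P̄·Hᵀ + R = [43648/511 95342/511; 95342/511 244523/511]
step 1: K = P̄·Hᵀ·S⁻¹ = [335301/774385 38636/774385; 36244/154877 -50212/154877; 18247/309754 -102231/154877]
step 1: x' = x̄ + K·y = [-1899919/774385, 104194/154877, 397823/309754]
step 1: P' = (I − K·H)·P̄ = [5505312/774385 -1341690/154877 -1716438/154877; -1341690/154877 1911620/154877 2409062/154877; -1716438/154877 2409062/154877 3083439/154877]
step 2: x̄ = F·x = [-5788953/1548770, 606211/309754, 15472509/1548770]
step 2: P̄ = F·P·Fᵀ + Q = [41184427/774385 -8550629/154877 -103769411/774385; -8550629/154877 10122937/154877 23308249/154877; -103769411/774385 23308249/154877 284921953/774385]
step 2: y = z − H·x̄ = [6825291/774385, 29986639/1548770]
step 2: S = H·P̄·Hᵀ + R = [100475152/774385 233184014/774385; 233184014/774385 599497318/774385]
step 2: K = P̄·Hᵀ·S⁻¹ = [78653571/180167542 42143806/630586397; 123589867/540502626 -657450826/1891759191; 9426765/180167542 -62145821/90083771]
step 2: x' = x̄ + K·y = [885315866/630586397, -5214432599/1891759191, -523488869/180167542]
step 2: P' = (I − K·H)·P̄ = [4683029919/630586397 -5735608701/630586397 -1048394640/90083771; -5735608701/630586397 24465014699/1891759191 1469432106/90083771; -1048394640/90083771 1469432106/90083771 1881042807/90083771]

step 0: x' = [-193/1022, 151/146, 1531/1022], P' = [2217/511 -357/73 -3186/511; -357/73 533/73 662/73; -3186/511 662/73 5911/511]
step 1: x' = [-1899919/774385, 104194/154877, 397823/309754], P' = [5505312/774385 -1341690/154877 -1716438/154877; -1341690/154877 1911620/154877 2409062/154877; -1716438/154877 2409062/154877 3083439/154877]
step 2: x' = [885315866/630586397, -5214432599/1891759191, -523488869/180167542], P' = [4683029919/630586397 -5735608701/630586397 -1048394640/90083771; -5735608701/630586397 24465014699/1891759191 1469432106/90083771; -1048394640/90083771 1469432106/90083771 1881042807/90083771]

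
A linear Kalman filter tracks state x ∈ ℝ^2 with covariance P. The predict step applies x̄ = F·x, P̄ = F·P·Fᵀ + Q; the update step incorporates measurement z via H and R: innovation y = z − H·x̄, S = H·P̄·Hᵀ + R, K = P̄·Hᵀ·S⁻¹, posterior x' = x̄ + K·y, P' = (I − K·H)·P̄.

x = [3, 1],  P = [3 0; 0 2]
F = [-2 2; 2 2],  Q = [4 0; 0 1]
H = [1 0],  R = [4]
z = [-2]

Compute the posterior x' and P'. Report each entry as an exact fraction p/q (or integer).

x̄ = F·x = [-4, 8]
P̄ = F·P·Fᵀ + Q = [24 -4; -4 21]
y = z − H·x̄ = [2]
S = H·P̄·Hᵀ + R = [28]
K = P̄·Hᵀ·S⁻¹ = [6/7; -1/7]
x' = x̄ + K·y = [-16/7, 54/7]
P' = (I − K·H)·P̄ = [24/7 -4/7; -4/7 143/7]

x' = [-16/7, 54/7]
P' = [24/7 -4/7; -4/7 143/7]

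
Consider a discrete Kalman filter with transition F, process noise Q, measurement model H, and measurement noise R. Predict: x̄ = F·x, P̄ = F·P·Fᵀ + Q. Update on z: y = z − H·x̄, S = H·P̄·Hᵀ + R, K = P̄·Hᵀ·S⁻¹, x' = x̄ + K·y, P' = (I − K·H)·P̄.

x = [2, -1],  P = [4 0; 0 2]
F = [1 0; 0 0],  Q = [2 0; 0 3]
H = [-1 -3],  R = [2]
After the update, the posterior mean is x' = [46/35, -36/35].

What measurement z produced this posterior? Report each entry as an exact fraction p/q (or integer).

z = [2]

x̄ = F·x = [2, 0]
P̄ = F·P·Fᵀ + Q = [6 0; 0 3]
S = H·P̄·Hᵀ + R = [35]
K = P̄·Hᵀ·S⁻¹ = [-6/35; -9/35]
x' − x̄ = [-24/35, -36/35] = K·y
y = (KᵀK)⁻¹·Kᵀ·(x' − x̄) = [4]
z = y + H·x̄ = [4] + [-2] = [2]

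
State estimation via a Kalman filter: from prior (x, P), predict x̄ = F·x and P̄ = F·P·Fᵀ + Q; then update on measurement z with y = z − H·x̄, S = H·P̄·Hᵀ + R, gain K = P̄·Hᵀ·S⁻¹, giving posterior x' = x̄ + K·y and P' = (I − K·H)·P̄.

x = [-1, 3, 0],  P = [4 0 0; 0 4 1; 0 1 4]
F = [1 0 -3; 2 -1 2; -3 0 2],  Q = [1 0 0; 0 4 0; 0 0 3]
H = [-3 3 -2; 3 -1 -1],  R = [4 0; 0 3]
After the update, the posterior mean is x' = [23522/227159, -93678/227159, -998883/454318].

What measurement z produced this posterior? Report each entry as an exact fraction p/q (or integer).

x̄ = F·x = [-1, -5, 3]
P̄ = F·P·Fᵀ + Q = [41 -13 -36; -13 36 -10; -36 -10 55]
S = H·P̄·Hᵀ + R = [839 -405; -405 737]
K = P̄·Hᵀ·S⁻¹ = [1665/227159 53929/227159; 48377/227159 6550/227159; -85549/454318 -141327/454318]
x' − x̄ = [250681/227159, 1042117/227159, -2361837/454318] = K·y
y = (KᵀK)⁻¹·Kᵀ·(x' − x̄) = [21, 4]
z = y + H·x̄ = [21, 4] + [-18, -1] = [3, 3]

z = [3, 3]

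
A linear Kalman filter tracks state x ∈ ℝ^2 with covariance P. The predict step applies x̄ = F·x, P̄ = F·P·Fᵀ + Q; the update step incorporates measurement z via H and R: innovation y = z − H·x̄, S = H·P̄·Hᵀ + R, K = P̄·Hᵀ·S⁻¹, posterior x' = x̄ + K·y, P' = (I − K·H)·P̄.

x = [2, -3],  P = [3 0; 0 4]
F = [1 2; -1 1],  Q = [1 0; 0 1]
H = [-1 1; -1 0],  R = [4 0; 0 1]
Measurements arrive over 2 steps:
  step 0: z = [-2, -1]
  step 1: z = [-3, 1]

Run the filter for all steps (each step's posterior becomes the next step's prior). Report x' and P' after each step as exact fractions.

step 0: x̄ = F·x = [-4, -5]
step 0: P̄ = F·P·Fᵀ + Q = [20 5; 5 8]
step 0: y = z − H·x̄ = [-1, -5]
step 0: S = H·P̄·Hᵀ + R = [22 15; 15 21]
step 0: K = P̄·Hᵀ·S⁻¹ = [-5/79 -215/237; 46/79 -155/237]
step 0: x' = x̄ + K·y = [142/237, -548/237]
step 0: P' = (I − K·H)·P̄ = [215/237 155/237; 155/237 707/237]
step 1: x̄ = F·x = [-318/79, -230/79]
step 1: P̄ = F·P·Fᵀ + Q = [1300/79 348/79; 348/79 283/79]
step 1: y = z − H·x̄ = [-325/79, -239/79]
step 1: S = H·P̄·Hᵀ + R = [1203/79 952/79; 952/79 1379/79]
step 1: K = P̄·Hᵀ·S⁻¹ = [-136/1361 -8324/9527; 437/1361 -4516/9527]
step 1: x' = x̄ + K·y = [-9250/9527, -26659/9527]
step 1: P' = (I − K·H)·P̄ = [8324/9527 4516/9527; 4516/9527 16752/9527]

step 0: x' = [142/237, -548/237], P' = [215/237 155/237; 155/237 707/237]
step 1: x' = [-9250/9527, -26659/9527], P' = [8324/9527 4516/9527; 4516/9527 16752/9527]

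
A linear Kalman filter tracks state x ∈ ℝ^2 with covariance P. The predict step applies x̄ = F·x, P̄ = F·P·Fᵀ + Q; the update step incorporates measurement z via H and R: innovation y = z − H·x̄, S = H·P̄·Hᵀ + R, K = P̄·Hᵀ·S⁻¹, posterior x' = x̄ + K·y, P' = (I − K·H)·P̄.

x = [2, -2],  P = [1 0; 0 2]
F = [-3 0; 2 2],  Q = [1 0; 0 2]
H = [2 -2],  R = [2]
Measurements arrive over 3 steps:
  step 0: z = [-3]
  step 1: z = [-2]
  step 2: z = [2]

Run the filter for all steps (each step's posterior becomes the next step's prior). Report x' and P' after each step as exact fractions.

step 0: x̄ = F·x = [-6, 0]
step 0: P̄ = F·P·Fᵀ + Q = [10 -6; -6 14]
step 0: y = z − H·x̄ = [9]
step 0: S = H·P̄·Hᵀ + R = [146]
step 0: K = P̄·Hᵀ·S⁻¹ = [16/73; -20/73]
step 0: x' = x̄ + K·y = [-294/73, -180/73]
step 0: P' = (I − K·H)·P̄ = [218/73 202/73; 202/73 222/73]
step 1: x̄ = F·x = [882/73, -948/73]
step 1: P̄ = F·P·Fᵀ + Q = [2035/73 -2520/73; -2520/73 3522/73]
step 1: y = z − H·x̄ = [-3806/73]
step 1: S = H·P̄·Hᵀ + R = [42534/73]
step 1: K = P̄·Hᵀ·S⁻¹ = [4555/21267; -2014/7089]
step 1: x' = x̄ + K·y = [19468/21267, 12944/7089]
step 1: P' = (I − K·H)·P̄ = [24415/21267 6620/7089; 6620/7089 2878/2363]
step 2: x̄ = F·x = [-19468/7089, 116600/21267]
step 2: P̄ = F·P·Fᵀ + Q = [26778/2363 -88550/7089; -88550/7089 402682/21267]
step 2: y = z − H·x̄ = [392542/21267]
step 2: S = H·P̄·Hᵀ + R = [4742470/21267]
step 2: K = P̄·Hᵀ·S⁻¹ = [506652/2371235; -668332/2371235]
step 2: x' = x̄ + K·y = [2839732/2371235, 664768/2371235]
step 2: P' = (I − K·H)·P̄ = [2730986/2371235 2224334/2371235; 2224334/2371235 2892666/2371235]

step 0: x' = [-294/73, -180/73], P' = [218/73 202/73; 202/73 222/73]
step 1: x' = [19468/21267, 12944/7089], P' = [24415/21267 6620/7089; 6620/7089 2878/2363]
step 2: x' = [2839732/2371235, 664768/2371235], P' = [2730986/2371235 2224334/2371235; 2224334/2371235 2892666/2371235]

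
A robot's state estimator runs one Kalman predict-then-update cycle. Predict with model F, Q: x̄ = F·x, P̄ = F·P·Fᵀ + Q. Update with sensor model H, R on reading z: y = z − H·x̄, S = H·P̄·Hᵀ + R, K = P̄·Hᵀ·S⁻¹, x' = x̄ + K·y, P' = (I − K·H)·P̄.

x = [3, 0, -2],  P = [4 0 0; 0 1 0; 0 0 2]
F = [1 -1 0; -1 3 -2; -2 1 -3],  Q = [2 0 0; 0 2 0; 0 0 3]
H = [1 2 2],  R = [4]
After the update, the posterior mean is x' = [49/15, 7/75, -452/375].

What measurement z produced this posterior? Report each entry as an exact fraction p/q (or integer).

z = [1]

x̄ = F·x = [3, 1, 0]
P̄ = F·P·Fᵀ + Q = [7 -7 -9; -7 23 23; -9 23 38]
S = H·P̄·Hᵀ + R = [375]
K = P̄·Hᵀ·S⁻¹ = [-1/15; 17/75; 113/375]
x' − x̄ = [4/15, -68/75, -452/375] = K·y
y = (KᵀK)⁻¹·Kᵀ·(x' − x̄) = [-4]
z = y + H·x̄ = [-4] + [5] = [1]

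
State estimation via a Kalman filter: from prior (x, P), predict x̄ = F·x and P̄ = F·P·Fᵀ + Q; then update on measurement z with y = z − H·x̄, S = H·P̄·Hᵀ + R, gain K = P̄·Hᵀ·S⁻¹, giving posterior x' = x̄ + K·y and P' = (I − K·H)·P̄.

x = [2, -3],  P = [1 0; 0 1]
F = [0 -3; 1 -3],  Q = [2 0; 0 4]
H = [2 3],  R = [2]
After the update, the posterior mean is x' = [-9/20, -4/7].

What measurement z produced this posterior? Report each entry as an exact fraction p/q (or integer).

x̄ = F·x = [9, 11]
P̄ = F·P·Fᵀ + Q = [11 9; 9 14]
S = H·P̄·Hᵀ + R = [280]
K = P̄·Hᵀ·S⁻¹ = [7/40; 3/14]
x' − x̄ = [-189/20, -81/7] = K·y
y = (KᵀK)⁻¹·Kᵀ·(x' − x̄) = [-54]
z = y + H·x̄ = [-54] + [51] = [-3]

z = [-3]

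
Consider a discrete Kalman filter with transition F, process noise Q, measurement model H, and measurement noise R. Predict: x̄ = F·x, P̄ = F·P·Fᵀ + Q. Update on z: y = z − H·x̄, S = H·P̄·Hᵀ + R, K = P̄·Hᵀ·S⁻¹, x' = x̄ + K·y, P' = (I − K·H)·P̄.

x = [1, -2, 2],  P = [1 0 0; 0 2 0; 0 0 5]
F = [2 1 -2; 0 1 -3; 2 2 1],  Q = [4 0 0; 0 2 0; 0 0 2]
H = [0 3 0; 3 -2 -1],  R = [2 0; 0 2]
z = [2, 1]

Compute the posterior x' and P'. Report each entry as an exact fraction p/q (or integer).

x' = [1307/7681, 9599/15362, -28749/15362]
P' = [16306/7681 1010/7681 41992/7681; 1010/7681 1699/7681 -377/7681; 41992/7681 -377/7681 126949/7681]

x̄ = F·x = [-4, -8, 0]
P̄ = F·P·Fᵀ + Q = [30 32 -2; 32 49 -11; -2 -11 19]
y = z − H·x̄ = [26, -3]
S = H·P̄·Hᵀ + R = [443 27; 27 71]
K = P̄·Hᵀ·S⁻¹ = [1515/7681 2453/7681; 5097/15362 9/15362; -1131/15362 -219/15362]
x' = x̄ + K·y = [1307/7681, 9599/15362, -28749/15362]
P' = (I − K·H)·P̄ = [16306/7681 1010/7681 41992/7681; 1010/7681 1699/7681 -377/7681; 41992/7681 -377/7681 126949/7681]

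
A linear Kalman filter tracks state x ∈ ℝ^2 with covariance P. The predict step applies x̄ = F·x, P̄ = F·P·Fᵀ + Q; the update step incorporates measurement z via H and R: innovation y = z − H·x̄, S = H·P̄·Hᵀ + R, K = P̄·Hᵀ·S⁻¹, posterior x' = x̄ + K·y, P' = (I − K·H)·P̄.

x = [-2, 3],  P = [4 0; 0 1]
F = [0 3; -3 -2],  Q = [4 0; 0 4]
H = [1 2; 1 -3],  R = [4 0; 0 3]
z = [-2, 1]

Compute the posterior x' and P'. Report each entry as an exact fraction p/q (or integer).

x̄ = F·x = [9, 0]
P̄ = F·P·Fᵀ + Q = [13 -6; -6 44]
y = z − H·x̄ = [-11, -8]
S = H·P̄·Hᵀ + R = [169 -245; -245 448]
K = P̄·Hᵀ·S⁻¹ = [383/747 1828/5229; 418/2241 -3232/15687]
x' = x̄ + K·y = [982/1743, -2110/5229]
P' = (I − K·H)·P̄ = [2876/1743 1048/5229; 1048/5229 4280/15687]

x' = [982/1743, -2110/5229]
P' = [2876/1743 1048/5229; 1048/5229 4280/15687]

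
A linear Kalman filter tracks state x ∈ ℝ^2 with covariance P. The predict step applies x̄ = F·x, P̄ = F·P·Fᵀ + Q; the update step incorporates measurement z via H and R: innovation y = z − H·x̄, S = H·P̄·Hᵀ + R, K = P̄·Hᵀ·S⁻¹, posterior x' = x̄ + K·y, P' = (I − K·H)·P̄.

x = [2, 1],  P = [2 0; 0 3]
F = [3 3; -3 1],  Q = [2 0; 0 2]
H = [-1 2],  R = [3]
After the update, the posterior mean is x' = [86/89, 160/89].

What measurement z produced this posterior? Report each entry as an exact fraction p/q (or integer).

x̄ = F·x = [9, -5]
P̄ = F·P·Fᵀ + Q = [47 -9; -9 23]
S = H·P̄·Hᵀ + R = [178]
K = P̄·Hᵀ·S⁻¹ = [-65/178; 55/178]
x' − x̄ = [-715/89, 605/89] = K·y
y = (KᵀK)⁻¹·Kᵀ·(x' − x̄) = [22]
z = y + H·x̄ = [22] + [-19] = [3]

z = [3]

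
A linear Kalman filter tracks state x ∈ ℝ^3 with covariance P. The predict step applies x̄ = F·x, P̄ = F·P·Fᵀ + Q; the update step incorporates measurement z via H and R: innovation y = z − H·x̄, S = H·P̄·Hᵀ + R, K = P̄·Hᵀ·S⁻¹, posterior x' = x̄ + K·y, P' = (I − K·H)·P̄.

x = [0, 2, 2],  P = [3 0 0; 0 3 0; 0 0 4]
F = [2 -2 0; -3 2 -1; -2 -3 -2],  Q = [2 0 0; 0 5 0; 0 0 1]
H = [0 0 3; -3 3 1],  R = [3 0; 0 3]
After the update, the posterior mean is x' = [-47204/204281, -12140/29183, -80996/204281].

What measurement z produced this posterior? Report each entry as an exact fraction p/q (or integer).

x̄ = F·x = [-4, 2, -10]
P̄ = F·P·Fᵀ + Q = [26 -30 6; -30 48 8; 6 8 56]
S = H·P̄·Hᵀ + R = [507 186; 186 1277]
K = P̄·Hᵀ·S⁻¹ = [17706/204281 -28494/204281; -684/29183 5630/29183; 67668/204281 62/204281]
x' − x̄ = [769920/204281, -70506/29183, 1961814/204281] = K·y
y = (KᵀK)⁻¹·Kᵀ·(x' − x̄) = [29, -9]
z = y + H·x̄ = [29, -9] + [-30, 8] = [-1, -1]

z = [-1, -1]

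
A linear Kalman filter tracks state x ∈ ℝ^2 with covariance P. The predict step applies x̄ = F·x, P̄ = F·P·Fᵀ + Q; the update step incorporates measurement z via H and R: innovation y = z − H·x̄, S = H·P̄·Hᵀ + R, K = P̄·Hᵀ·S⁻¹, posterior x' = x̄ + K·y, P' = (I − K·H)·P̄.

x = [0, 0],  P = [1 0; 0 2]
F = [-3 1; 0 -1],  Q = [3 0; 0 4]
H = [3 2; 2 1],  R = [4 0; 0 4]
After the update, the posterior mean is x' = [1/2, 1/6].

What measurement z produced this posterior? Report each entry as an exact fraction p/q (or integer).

z = [2, 1]

x̄ = F·x = [0, 0]
P̄ = F·P·Fᵀ + Q = [14 -2; -2 6]
S = H·P̄·Hᵀ + R = [130 82; 82 58]
K = P̄·Hᵀ·S⁻¹ = [3/34 11/34; 23/102 -29/102]
x' − x̄ = [1/2, 1/6] = K·y
y = (KᵀK)⁻¹·Kᵀ·(x' − x̄) = [2, 1]
z = y + H·x̄ = [2, 1] + [0, 0] = [2, 1]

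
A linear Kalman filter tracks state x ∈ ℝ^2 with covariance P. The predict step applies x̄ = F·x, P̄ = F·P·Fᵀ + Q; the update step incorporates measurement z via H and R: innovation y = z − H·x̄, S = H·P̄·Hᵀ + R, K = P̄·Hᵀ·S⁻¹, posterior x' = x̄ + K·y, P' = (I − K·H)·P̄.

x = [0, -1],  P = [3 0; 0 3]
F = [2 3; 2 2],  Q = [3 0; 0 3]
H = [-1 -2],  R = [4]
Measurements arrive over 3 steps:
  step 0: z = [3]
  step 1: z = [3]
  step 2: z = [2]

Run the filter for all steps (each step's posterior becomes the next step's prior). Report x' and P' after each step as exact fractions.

step 0: x' = [-207/137, -106/137], P' = [552/137 -174/137; -174/137 171/137]
step 1: x' = [-14343/8119, -6580/8119], P' = [29304/8119 -9594/8119; -9594/8119 10113/8119]
step 2: x' = [-672642/449423, -17614/34571], P' = [1626504/449423 -40914/34571; -40914/34571 42957/34571]

step 0: x̄ = F·x = [-3, -2]
step 0: P̄ = F·P·Fᵀ + Q = [42 30; 30 27]
step 0: y = z − H·x̄ = [-4]
step 0: S = H·P̄·Hᵀ + R = [274]
step 0: K = P̄·Hᵀ·S⁻¹ = [-51/137; -42/137]
step 0: x' = x̄ + K·y = [-207/137, -106/137]
step 0: P' = (I − K·H)·P̄ = [552/137 -174/137; -174/137 171/137]
step 1: x̄ = F·x = [-732/137, -626/137]
step 1: P̄ = F·P·Fᵀ + Q = [2070/137 1494/137; 1494/137 1911/137]
step 1: y = z − H·x̄ = [-1573/137]
step 1: S = H·P̄·Hᵀ + R = [16238/137]
step 1: K = P̄·Hᵀ·S⁻¹ = [-2529/8119; -2658/8119]
step 1: x' = x̄ + K·y = [-14343/8119, -6580/8119]
step 1: P' = (I − K·H)·P̄ = [29304/8119 -9594/8119; -9594/8119 10113/8119]
step 2: x̄ = F·x = [-48426/8119, -41846/8119]
step 2: P̄ = F·P·Fᵀ + Q = [117462/8119 81954/8119; 81954/8119 105273/8119]
step 2: y = z − H·x̄ = [-115880/8119]
step 2: S = H·P̄·Hᵀ + R = [898846/8119]
step 2: K = P̄·Hᵀ·S⁻¹ = [-140685/449423; -11250/34571]
step 2: x' = x̄ + K·y = [-672642/449423, -17614/34571]
step 2: P' = (I − K·H)·P̄ = [1626504/449423 -40914/34571; -40914/34571 42957/34571]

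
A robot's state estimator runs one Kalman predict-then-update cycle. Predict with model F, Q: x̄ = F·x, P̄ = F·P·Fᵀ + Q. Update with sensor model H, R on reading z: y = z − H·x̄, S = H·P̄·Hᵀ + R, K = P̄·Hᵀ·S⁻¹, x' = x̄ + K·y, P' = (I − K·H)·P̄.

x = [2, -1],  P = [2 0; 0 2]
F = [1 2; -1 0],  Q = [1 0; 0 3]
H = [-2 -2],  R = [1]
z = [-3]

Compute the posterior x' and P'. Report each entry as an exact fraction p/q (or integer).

x̄ = F·x = [0, -2]
P̄ = F·P·Fᵀ + Q = [11 -2; -2 5]
y = z − H·x̄ = [-7]
S = H·P̄·Hᵀ + R = [49]
K = P̄·Hᵀ·S⁻¹ = [-18/49; -6/49]
x' = x̄ + K·y = [18/7, -8/7]
P' = (I − K·H)·P̄ = [215/49 -206/49; -206/49 209/49]

x' = [18/7, -8/7]
P' = [215/49 -206/49; -206/49 209/49]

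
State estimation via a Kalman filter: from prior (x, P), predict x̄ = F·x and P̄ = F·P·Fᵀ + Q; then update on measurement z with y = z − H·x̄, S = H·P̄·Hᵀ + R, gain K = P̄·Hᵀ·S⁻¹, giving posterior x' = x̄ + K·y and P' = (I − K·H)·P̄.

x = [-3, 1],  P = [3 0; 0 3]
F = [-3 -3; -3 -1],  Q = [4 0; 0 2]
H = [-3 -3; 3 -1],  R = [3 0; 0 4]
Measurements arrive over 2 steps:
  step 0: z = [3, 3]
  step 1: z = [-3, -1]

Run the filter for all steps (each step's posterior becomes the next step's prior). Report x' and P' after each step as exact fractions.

step 0: x̄ = F·x = [6, 8]
step 0: P̄ = F·P·Fᵀ + Q = [58 36; 36 32]
step 0: y = z − H·x̄ = [45, -7]
step 0: S = H·P̄·Hᵀ + R = [1461 -642; -642 342]
step 0: K = P̄·Hᵀ·S⁻¹ = [-436/4861 1143/4861; -3496/14583 -3322/14583]
step 0: x' = x̄ + K·y = [1545/4861, -17402/14583]
step 0: P' = (I − K·H)·P̄ = [1252/4861 -816/4861; -816/4861 5944/14583]
step 1: x̄ = F·x = [12767/4861, 3497/14583]
step 1: P̄ = F·P·Fᵀ + Q = [33856/4861 7420/4861; 7420/4861 54226/14583]
step 1: y = z − H·x̄ = [27215/4861, -125989/14583]
step 1: S = H·P̄·Hᵀ + R = [615525/4861 -294998/4861; -294998/4861 893110/14583]
step 1: K = P̄·Hᵀ·S⁻¹ = [-935048/9897143 2203398/9897143; -2215148/9897143 -2055899/9897143]
step 1: x' = x̄ + K·y = [1722867/9897143, 7733334/9897143]
step 1: P' = (I − K·H)·P̄ = [2437160/9897143 -1502112/9897143; -1502112/9897143 3717260/9897143]

step 0: x' = [1545/4861, -17402/14583], P' = [1252/4861 -816/4861; -816/4861 5944/14583]
step 1: x' = [1722867/9897143, 7733334/9897143], P' = [2437160/9897143 -1502112/9897143; -1502112/9897143 3717260/9897143]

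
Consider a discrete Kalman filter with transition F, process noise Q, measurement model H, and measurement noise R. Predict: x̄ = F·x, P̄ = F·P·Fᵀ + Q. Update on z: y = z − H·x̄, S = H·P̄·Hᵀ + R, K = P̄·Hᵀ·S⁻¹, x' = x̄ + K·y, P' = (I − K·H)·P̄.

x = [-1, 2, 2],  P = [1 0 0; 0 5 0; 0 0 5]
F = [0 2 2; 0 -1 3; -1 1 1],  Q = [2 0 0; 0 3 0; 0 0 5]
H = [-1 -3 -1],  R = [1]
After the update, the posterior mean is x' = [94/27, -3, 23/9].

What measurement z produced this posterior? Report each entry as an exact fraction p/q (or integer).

z = [3]

x̄ = F·x = [8, 4, 5]
P̄ = F·P·Fᵀ + Q = [42 20 20; 20 53 10; 20 10 16]
S = H·P̄·Hᵀ + R = [756]
K = P̄·Hᵀ·S⁻¹ = [-61/378; -1/4; -11/126]
x' − x̄ = [-122/27, -7, -22/9] = K·y
y = (KᵀK)⁻¹·Kᵀ·(x' − x̄) = [28]
z = y + H·x̄ = [28] + [-25] = [3]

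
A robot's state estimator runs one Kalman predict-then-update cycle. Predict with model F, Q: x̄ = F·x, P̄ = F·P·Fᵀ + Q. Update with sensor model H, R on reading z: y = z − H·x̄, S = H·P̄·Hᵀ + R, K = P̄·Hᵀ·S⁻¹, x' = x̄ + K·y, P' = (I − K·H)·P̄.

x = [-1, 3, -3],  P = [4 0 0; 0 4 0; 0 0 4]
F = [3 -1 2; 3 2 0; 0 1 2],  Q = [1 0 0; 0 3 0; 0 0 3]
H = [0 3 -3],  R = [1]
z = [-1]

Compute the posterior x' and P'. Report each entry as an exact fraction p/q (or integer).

x̄ = F·x = [-12, 3, -3]
P̄ = F·P·Fᵀ + Q = [57 28 12; 28 55 8; 12 8 23]
y = z − H·x̄ = [-19]
S = H·P̄·Hᵀ + R = [559]
K = P̄·Hᵀ·S⁻¹ = [48/559; 141/559; -45/559]
x' = x̄ + K·y = [-7620/559, -1002/559, -822/559]
P' = (I − K·H)·P̄ = [29559/559 8884/559 8868/559; 8884/559 10864/559 10817/559; 8868/559 10817/559 10832/559]

x' = [-7620/559, -1002/559, -822/559]
P' = [29559/559 8884/559 8868/559; 8884/559 10864/559 10817/559; 8868/559 10817/559 10832/559]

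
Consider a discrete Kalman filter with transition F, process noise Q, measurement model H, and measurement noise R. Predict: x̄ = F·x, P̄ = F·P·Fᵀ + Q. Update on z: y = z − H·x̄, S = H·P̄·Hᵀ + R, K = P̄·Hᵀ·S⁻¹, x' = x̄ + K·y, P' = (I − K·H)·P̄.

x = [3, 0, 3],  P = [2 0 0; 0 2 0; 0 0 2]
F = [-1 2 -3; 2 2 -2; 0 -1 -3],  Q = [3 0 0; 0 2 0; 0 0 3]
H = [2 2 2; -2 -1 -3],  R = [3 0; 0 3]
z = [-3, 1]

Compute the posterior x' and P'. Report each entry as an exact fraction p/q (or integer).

x' = [-25802/6071, 8282/6071, 10566/6071]
P' = [44041/6071 -19670/6071 -22721/6071; -19670/6071 21259/6071 7061/12142; -22721/6071 7061/12142 66457/24284]

x̄ = F·x = [-12, 0, -9]
P̄ = F·P·Fᵀ + Q = [31 16 14; 16 26 8; 14 8 23]
y = z − H·x̄ = [39, -50]
S = H·P̄·Hᵀ + R = [627 -614; -614 640]
K = P̄·Hᵀ·S⁻¹ = [1100/6071 -83/6071; 3413/6071 4993/12142; -3435/12142 -10575/24284]
x' = x̄ + K·y = [-25802/6071, 8282/6071, 10566/6071]
P' = (I − K·H)·P̄ = [44041/6071 -19670/6071 -22721/6071; -19670/6071 21259/6071 7061/12142; -22721/6071 7061/12142 66457/24284]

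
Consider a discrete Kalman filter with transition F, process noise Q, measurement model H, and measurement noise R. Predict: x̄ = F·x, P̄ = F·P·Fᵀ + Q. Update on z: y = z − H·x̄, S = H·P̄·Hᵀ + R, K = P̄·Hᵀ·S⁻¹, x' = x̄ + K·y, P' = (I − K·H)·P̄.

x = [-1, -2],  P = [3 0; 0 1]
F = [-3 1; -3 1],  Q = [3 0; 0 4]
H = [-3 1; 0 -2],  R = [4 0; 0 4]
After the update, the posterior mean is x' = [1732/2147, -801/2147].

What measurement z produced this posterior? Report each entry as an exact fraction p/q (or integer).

z = [-3, 1]

x̄ = F·x = [1, 1]
P̄ = F·P·Fᵀ + Q = [31 28; 28 32]
S = H·P̄·Hᵀ + R = [147 104; 104 132]
K = P̄·Hᵀ·S⁻¹ = [-689/2147 -368/2147; -52/2147 -1000/2147]
x' − x̄ = [-415/2147, -2948/2147] = K·y
y = (KᵀK)⁻¹·Kᵀ·(x' − x̄) = [-1, 3]
z = y + H·x̄ = [-1, 3] + [-2, -2] = [-3, 1]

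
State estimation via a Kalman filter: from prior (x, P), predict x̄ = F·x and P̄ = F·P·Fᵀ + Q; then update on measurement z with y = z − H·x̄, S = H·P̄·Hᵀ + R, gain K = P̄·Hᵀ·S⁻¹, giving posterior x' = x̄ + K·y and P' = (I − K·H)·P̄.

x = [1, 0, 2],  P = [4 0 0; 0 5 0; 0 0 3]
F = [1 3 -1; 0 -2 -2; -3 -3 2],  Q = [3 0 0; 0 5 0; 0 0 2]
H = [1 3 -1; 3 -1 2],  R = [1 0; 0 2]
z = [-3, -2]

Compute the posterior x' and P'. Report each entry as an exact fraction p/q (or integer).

x̄ = F·x = [-1, -4, 1]
P̄ = F·P·Fᵀ + Q = [55 -24 -63; -24 37 18; -63 18 95]
y = z − H·x̄ = [11, -5]
S = H·P̄·Hᵀ + R = [358 -139; -139 230]
K = P̄·Hᵀ·S⁻¹ = [19337/63019 28948/63019; 5723/63019 -16543/63019; -26283/63019 -20542/63019]
x' = x̄ + K·y = [4948/63019, -106408/63019, -123384/63019]
P' = (I − K·H)·P̄ = [752819/63019 -733505/63019 -1467033/63019; -733505/63019 729177/63019 1448303/63019; -1467033/63019 1448303/63019 2904159/63019]

x' = [4948/63019, -106408/63019, -123384/63019]
P' = [752819/63019 -733505/63019 -1467033/63019; -733505/63019 729177/63019 1448303/63019; -1467033/63019 1448303/63019 2904159/63019]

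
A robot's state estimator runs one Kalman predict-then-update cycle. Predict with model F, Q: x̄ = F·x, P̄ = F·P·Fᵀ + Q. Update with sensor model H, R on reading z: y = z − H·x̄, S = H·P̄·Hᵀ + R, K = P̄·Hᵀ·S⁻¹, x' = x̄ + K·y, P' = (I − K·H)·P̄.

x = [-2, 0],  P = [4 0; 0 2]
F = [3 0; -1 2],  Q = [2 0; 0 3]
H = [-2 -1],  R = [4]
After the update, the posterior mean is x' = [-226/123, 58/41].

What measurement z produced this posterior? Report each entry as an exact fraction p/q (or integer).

x̄ = F·x = [-6, 2]
P̄ = F·P·Fᵀ + Q = [38 -12; -12 15]
S = H·P̄·Hᵀ + R = [123]
K = P̄·Hᵀ·S⁻¹ = [-64/123; 3/41]
x' − x̄ = [512/123, -24/41] = K·y
y = (KᵀK)⁻¹·Kᵀ·(x' − x̄) = [-8]
z = y + H·x̄ = [-8] + [10] = [2]

z = [2]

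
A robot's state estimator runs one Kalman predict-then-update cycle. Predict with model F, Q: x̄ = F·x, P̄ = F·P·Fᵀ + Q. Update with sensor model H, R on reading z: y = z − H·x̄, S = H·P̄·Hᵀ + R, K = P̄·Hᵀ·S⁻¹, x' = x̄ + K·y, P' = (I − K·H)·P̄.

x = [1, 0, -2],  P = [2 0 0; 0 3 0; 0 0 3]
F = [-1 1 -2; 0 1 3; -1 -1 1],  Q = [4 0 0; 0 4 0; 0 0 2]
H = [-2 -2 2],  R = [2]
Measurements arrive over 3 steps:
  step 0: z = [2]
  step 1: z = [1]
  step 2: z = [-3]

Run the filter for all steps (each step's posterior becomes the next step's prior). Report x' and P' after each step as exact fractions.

step 0: x̄ = F·x = [3, -6, -3]
step 0: P̄ = F·P·Fᵀ + Q = [21 -15 -7; -15 34 6; -7 6 10]
step 0: y = z − H·x̄ = [2]
step 0: S = H·P̄·Hᵀ + R = [150]
step 0: K = P̄·Hᵀ·S⁻¹ = [-13/75; -13/75; 11/75]
step 0: x' = x̄ + K·y = [199/75, -476/75, -203/75]
step 0: P' = (I − K·H)·P̄ = [1237/75 -1463/75 -239/75; -1463/75 2212/75 736/75; -239/75 736/75 508/75]
step 1: x̄ = F·x = [-269/75, -217/15, 74/75]
step 1: P̄ = F·P·Fᵀ + Q = [4807/75 416/15 -22/75; 416/15 460/3 4/15; -22/75 4/15 187/75]
step 1: y = z − H·x̄ = [-927/25]
step 1: S = H·P̄·Hᵀ + R = [27594/25]
step 1: K = P̄·Hᵀ·S⁻¹ = [-329/1971; -4520/13797; 1/219]
step 1: x' = x̄ + K·y = [190/73, -1185/511, 179/219]
step 1: P' = (I − K·H)·P̄ = [65713/1971 -64304/1971 40/73; -64304/1971 481108/13797 140/73; 40/73 140/73 541/219]
step 2: x̄ = F·x = [-10051/1533, 68/511, 818/1533]
step 2: P̄ = F·P·Fᵀ + Q = [217475/1533 243506/4599 -781/4599; 243506/4599 1001803/13797 -4331/13797; -781/4599 -4331/13797 34480/13797]
step 2: y = z − H·x̄ = [-8643/511]
step 2: S = H·P̄·Hᵀ + R = [1988818/1533]
step 2: K = P̄·Hᵀ·S⁻¹ = [-298904/994409; -578884/2983227; 13718/2983227]
step 2: x' = x̄ + K·y = [-4392413/2983227, 3396056/994409, 1359808/2983227]
step 2: P' = (I − K·H)·P̄ = [73526213/2983227 -67786646/2983227 1614285/994409; -67786646/2983227 23627495/994409 838985/994409; 1614285/994409 838985/994409 7373528/2983227]

step 0: x' = [199/75, -476/75, -203/75], P' = [1237/75 -1463/75 -239/75; -1463/75 2212/75 736/75; -239/75 736/75 508/75]
step 1: x' = [190/73, -1185/511, 179/219], P' = [65713/1971 -64304/1971 40/73; -64304/1971 481108/13797 140/73; 40/73 140/73 541/219]
step 2: x' = [-4392413/2983227, 3396056/994409, 1359808/2983227], P' = [73526213/2983227 -67786646/2983227 1614285/994409; -67786646/2983227 23627495/994409 838985/994409; 1614285/994409 838985/994409 7373528/2983227]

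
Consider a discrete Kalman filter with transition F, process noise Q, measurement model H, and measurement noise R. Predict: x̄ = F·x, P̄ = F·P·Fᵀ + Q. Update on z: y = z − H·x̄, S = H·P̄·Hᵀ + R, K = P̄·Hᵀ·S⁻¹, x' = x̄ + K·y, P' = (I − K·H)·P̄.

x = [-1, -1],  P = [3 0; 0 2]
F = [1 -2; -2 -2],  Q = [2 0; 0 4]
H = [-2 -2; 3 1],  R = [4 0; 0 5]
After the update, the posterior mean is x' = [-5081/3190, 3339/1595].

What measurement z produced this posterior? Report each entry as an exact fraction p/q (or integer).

z = [-1, -3]

x̄ = F·x = [1, 4]
P̄ = F·P·Fᵀ + Q = [13 2; 2 24]
S = H·P̄·Hᵀ + R = [168 -142; -142 158]
K = P̄·Hᵀ·S⁻¹ = [541/3190 657/1595; -989/1595 -586/1595]
x' − x̄ = [-8271/3190, -3041/1595] = K·y
y = (KᵀK)⁻¹·Kᵀ·(x' − x̄) = [9, -10]
z = y + H·x̄ = [9, -10] + [-10, 7] = [-1, -3]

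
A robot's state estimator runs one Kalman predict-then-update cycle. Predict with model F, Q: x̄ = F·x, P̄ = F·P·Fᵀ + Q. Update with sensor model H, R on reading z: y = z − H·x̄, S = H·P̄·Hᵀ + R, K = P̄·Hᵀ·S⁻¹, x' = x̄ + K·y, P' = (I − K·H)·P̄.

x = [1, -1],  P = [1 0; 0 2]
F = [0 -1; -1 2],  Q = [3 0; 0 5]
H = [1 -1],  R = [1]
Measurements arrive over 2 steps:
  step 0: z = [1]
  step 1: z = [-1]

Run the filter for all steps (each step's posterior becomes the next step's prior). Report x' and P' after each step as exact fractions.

step 0: x̄ = F·x = [1, -3]
step 0: P̄ = F·P·Fᵀ + Q = [5 -4; -4 14]
step 0: y = z − H·x̄ = [-3]
step 0: S = H·P̄·Hᵀ + R = [28]
step 0: K = P̄·Hᵀ·S⁻¹ = [9/28; -9/14]
step 0: x' = x̄ + K·y = [1/28, -15/14]
step 0: P' = (I − K·H)·P̄ = [59/28 25/14; 25/14 17/7]
step 1: x̄ = F·x = [15/14, -61/28]
step 1: P̄ = F·P·Fᵀ + Q = [38/7 -43/14; -43/14 271/28]
step 1: y = z − H·x̄ = [-17/4]
step 1: S = H·P̄·Hᵀ + R = [89/4]
step 1: K = P̄·Hᵀ·S⁻¹ = [34/89; -51/89]
step 1: x' = x̄ + K·y = [-344/623, 160/623]
step 1: P' = (I − K·H)·P̄ = [1359/623 1121/623; 1121/623 1478/623]

step 0: x' = [1/28, -15/14], P' = [59/28 25/14; 25/14 17/7]
step 1: x' = [-344/623, 160/623], P' = [1359/623 1121/623; 1121/623 1478/623]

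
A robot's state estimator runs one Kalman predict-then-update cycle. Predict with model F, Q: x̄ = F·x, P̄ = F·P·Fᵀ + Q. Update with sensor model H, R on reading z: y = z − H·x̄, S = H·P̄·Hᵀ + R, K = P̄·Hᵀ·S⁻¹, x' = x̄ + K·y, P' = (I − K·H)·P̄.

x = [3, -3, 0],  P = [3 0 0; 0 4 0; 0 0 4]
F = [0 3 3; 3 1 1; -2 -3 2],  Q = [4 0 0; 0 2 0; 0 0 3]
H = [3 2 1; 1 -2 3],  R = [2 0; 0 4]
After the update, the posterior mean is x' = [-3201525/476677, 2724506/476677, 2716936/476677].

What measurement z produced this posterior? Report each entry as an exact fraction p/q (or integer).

z = [-3, -1]

x̄ = F·x = [-9, 6, 3]
P̄ = F·P·Fᵀ + Q = [76 24 -12; 24 37 -22; -12 -22 67]
S = H·P̄·Hᵀ + R = [1029 -23; -23 927]
K = P̄·Hᵀ·S⁻¹ = [122272/476677 -1080/476677; 56140/476677 -58256/476677; -3346/476677 119729/476677]
x' − x̄ = [1088568/476677, -135556/476677, 1286905/476677] = K·y
y = (KᵀK)⁻¹·Kᵀ·(x' − x̄) = [9, 11]
z = y + H·x̄ = [9, 11] + [-12, -12] = [-3, -1]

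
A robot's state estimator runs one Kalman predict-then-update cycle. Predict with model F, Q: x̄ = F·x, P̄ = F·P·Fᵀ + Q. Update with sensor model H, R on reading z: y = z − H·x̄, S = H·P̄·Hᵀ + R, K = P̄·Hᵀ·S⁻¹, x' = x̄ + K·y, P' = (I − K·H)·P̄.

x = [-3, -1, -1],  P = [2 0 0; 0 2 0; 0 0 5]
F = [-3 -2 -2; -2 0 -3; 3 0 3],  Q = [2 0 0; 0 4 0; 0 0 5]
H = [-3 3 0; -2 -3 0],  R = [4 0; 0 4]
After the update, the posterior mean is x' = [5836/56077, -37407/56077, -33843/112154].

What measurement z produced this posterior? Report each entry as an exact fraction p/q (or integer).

x̄ = F·x = [13, 9, -12]
P̄ = F·P·Fᵀ + Q = [48 42 -48; 42 57 -57; -48 -57 68]
S = H·P̄·Hᵀ + R = [193 -99; -99 1213]
K = P̄·Hᵀ·S⁻¹ = [-10953/56077 -11157/56077; 7335/56077 -11190/56077; -3159/112154 24429/112154]
x' − x̄ = [-723165/56077, -542100/56077, 1312005/112154] = K·y
y = (KᵀK)⁻¹·Kᵀ·(x' − x̄) = [10, 55]
z = y + H·x̄ = [10, 55] + [-12, -53] = [-2, 2]

z = [-2, 2]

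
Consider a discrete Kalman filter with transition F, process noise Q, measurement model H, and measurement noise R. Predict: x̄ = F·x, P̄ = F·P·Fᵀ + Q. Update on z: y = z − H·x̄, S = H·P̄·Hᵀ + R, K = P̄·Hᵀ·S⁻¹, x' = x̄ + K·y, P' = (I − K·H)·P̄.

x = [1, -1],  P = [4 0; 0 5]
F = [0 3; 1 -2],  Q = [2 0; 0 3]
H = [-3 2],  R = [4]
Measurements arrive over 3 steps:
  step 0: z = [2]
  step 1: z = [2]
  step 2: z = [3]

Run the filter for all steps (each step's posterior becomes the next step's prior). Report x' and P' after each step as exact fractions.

step 0: x' = [-72/895, 813/895], P' = [1664/895 2094/895; 2094/895 3429/895]
step 1: x' = [-128050/169233, -93532/507699], P' = [70176/56411 231434/169233; 231434/169233 1165961/507699]
step 2: x' = [-193841787/180731807, -21815932/180731807], P' = [222325792/180731807 244782966/180731807; 244782966/180731807 412816877/180731807]

step 0: x̄ = F·x = [-3, 3]
step 0: P̄ = F·P·Fᵀ + Q = [47 -30; -30 27]
step 0: y = z − H·x̄ = [-13]
step 0: S = H·P̄·Hᵀ + R = [895]
step 0: K = P̄·Hᵀ·S⁻¹ = [-201/895; 144/895]
step 0: x' = x̄ + K·y = [-72/895, 813/895]
step 0: P' = (I − K·H)·P̄ = [1664/895 2094/895; 2094/895 3429/895]
step 1: x̄ = F·x = [2439/895, -1698/895]
step 1: P̄ = F·P·Fᵀ + Q = [32651/895 -14292/895; -14292/895 9689/895]
step 1: y = z − H·x̄ = [12503/895]
step 1: S = H·P̄·Hᵀ + R = [507699/895]
step 1: K = P̄·Hᵀ·S⁻¹ = [-42179/169233; 62254/507699]
step 1: x' = x̄ + K·y = [-128050/169233, -93532/507699]
step 1: P' = (I − K·H)·P̄ = [70176/56411 231434/169233; 231434/169233 1165961/507699]
step 2: x̄ = F·x = [-93532/169233, -197086/507699]
step 2: P̄ = F·P·Fᵀ + Q = [1278783/56411 -1637620/169233; -1637620/169233 4041317/507699]
step 2: y = z − H·x̄ = [1075481/507699]
step 2: S = H·P̄·Hᵀ + R = [180731807/507699]
step 2: K = P̄·Hᵀ·S⁻¹ = [-44352861/180731807; 22821214/180731807]
step 2: x' = x̄ + K·y = [-193841787/180731807, -21815932/180731807]
step 2: P' = (I − K·H)·P̄ = [222325792/180731807 244782966/180731807; 244782966/180731807 412816877/180731807]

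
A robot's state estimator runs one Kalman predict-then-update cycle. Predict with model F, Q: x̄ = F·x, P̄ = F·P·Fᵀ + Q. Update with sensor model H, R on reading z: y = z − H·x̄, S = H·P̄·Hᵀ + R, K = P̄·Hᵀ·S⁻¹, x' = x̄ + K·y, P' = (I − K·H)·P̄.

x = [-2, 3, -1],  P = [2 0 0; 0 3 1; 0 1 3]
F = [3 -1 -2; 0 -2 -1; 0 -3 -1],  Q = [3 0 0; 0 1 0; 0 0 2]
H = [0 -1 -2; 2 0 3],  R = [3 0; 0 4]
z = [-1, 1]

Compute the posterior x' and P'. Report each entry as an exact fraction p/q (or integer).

x̄ = F·x = [-7, -5, -8]
P̄ = F·P·Fᵀ + Q = [40 17 22; 17 20 26; 22 26 38]
y = z − H·x̄ = [-22, 39]
S = H·P̄·Hᵀ + R = [279 -428; -428 770]
K = P̄·Hᵀ·S⁻¹ = [7759/15823 7313/15823; -3752/15823 216/15823; -5458/15823 213/15823]
x' = x̄ + K·y = [3748/15823, 11853/15823, 1799/15823]
P' = (I − K·H)·P̄ = [38521/15823 8583/15823 -15930/15823; 8583/15823 22124/15823 -5434/15823; -15930/15823 -5434/15823 10904/15823]

x' = [3748/15823, 11853/15823, 1799/15823]
P' = [38521/15823 8583/15823 -15930/15823; 8583/15823 22124/15823 -5434/15823; -15930/15823 -5434/15823 10904/15823]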